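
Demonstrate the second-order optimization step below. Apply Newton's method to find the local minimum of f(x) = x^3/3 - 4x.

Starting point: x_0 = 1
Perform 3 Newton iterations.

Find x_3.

f(x) = x^3/3 - 4x
f'(x) = x^2 - 4, f''(x) = 2x
Newton update: x_{n+1} = x_n - (x_n^2 - 4)/(2*x_n)
Step 1: x_0 = 1, f'=-3, f''=2, x_1 = 5/2
Step 2: x_1 = 5/2, f'=9/4, f''=5, x_2 = 41/20
Step 3: x_2 = 41/20, f'=81/400, f''=41/10, x_3 = 3281/1640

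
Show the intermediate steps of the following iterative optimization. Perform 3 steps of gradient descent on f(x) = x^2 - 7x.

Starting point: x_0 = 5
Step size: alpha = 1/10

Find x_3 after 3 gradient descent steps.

f(x) = x^2 - 7x, f'(x) = 2x + (-7)
Step 1: f'(5) = 3, x_1 = 5 - 1/10 * 3 = 47/10
Step 2: f'(47/10) = 12/5, x_2 = 47/10 - 1/10 * 12/5 = 223/50
Step 3: f'(223/50) = 48/25, x_3 = 223/50 - 1/10 * 48/25 = 1067/250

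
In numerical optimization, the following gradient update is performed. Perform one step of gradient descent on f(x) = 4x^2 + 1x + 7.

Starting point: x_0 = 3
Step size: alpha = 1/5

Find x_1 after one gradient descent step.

f(x) = 4x^2 + 1x + 7
f'(x) = 8x + 1
f'(3) = 8*3 + (1) = 25
x_1 = x_0 - alpha * f'(x_0) = 3 - 1/5 * 25 = -2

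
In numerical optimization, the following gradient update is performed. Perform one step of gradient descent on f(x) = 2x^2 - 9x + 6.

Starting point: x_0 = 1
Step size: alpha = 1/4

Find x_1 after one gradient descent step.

f(x) = 2x^2 - 9x + 6
f'(x) = 4x - 9
f'(1) = 4*1 + (-9) = -5
x_1 = x_0 - alpha * f'(x_0) = 1 - 1/4 * -5 = 9/4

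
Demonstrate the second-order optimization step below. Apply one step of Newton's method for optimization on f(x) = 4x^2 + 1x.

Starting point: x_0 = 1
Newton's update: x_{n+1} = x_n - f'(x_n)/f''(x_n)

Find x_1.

f(x) = 4x^2 + 1x
f'(x) = 8x + (1), f''(x) = 8
Newton step: x_1 = x_0 - f'(x_0)/f''(x_0)
f'(1) = 9
x_1 = 1 - 9/8 = -1/8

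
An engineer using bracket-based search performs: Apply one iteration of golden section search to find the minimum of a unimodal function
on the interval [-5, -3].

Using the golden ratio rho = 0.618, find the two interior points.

Golden section search on [-5, -3].
Golden ratio rho = 0.618 (approx).
Interior points:
  x_1 = -5 + (1-0.618)*2 = -4.2360
  x_2 = -5 + 0.618*2 = -3.7640
Compare f(x_1) and f(x_2) to determine which subinterval to keep.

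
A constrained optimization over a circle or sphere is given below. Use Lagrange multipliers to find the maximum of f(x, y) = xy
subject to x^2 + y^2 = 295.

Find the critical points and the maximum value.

Lagrange conditions: y = 2*lambda*x and x = 2*lambda*y
If x = 0 then y = 0, violating the constraint, so x, y != 0.
Dividing: y/x = x/y => x^2 = y^2 => y = x or y = -x
Constraint: 2x^2 = 295 => x^2 = 295/2 => x = +/-sqrt(295/2)
Critical points: (sqrt(295/2), sqrt(295/2)), (-sqrt(295/2), -sqrt(295/2)), (sqrt(295/2), -sqrt(295/2)), (-sqrt(295/2), sqrt(295/2))
  y = x:  xy = x^2 = 295/2  at (sqrt(295/2), sqrt(295/2)) and (-sqrt(295/2), -sqrt(295/2))
  y = -x: xy = -x^2 = -295/2 at (sqrt(295/2), -sqrt(295/2)) and (-sqrt(295/2), sqrt(295/2))
Maximum xy = 295/2 at (sqrt(295/2), sqrt(295/2)) and (-sqrt(295/2), -sqrt(295/2))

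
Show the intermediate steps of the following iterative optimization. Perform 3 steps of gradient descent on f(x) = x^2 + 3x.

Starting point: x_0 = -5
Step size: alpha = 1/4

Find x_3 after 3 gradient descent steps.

f(x) = x^2 + 3x, f'(x) = 2x + (3)
Step 1: f'(-5) = -7, x_1 = -5 - 1/4 * -7 = -13/4
Step 2: f'(-13/4) = -7/2, x_2 = -13/4 - 1/4 * -7/2 = -19/8
Step 3: f'(-19/8) = -7/4, x_3 = -19/8 - 1/4 * -7/4 = -31/16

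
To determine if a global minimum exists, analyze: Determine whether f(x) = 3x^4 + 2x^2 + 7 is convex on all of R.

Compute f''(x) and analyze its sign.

f(x) = 3x^4 + 2x^2 + 7
f'(x) = 12x^3 + 4x
f''(x) = 36x^2 + 4
f''(x) = 36x^2 + 4 >= 4 > 0 for all x
Therefore, f is convex on R.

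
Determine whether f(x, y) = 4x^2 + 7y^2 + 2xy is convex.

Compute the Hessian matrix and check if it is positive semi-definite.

f(x,y) = 4x^2 + 7y^2 + 2xy
Hessian H = [[8, 2], [2, 14]]
trace(H) = 22, det(H) = 108
Eigenvalues: (22 +/- sqrt(52)) / 2 = 14.61, 7.394
Since both eigenvalues > 0, f is convex.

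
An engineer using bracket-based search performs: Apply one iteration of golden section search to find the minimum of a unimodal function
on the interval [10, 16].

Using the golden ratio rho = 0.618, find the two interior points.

Golden section search on [10, 16].
Golden ratio rho = 0.618 (approx).
Interior points:
  x_1 = 10 + (1-0.618)*6 = 12.2920
  x_2 = 10 + 0.618*6 = 13.7080
Compare f(x_1) and f(x_2) to determine which subinterval to keep.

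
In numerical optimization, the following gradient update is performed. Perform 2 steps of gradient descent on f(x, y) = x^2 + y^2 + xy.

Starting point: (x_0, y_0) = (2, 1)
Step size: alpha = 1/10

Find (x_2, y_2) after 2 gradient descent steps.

f(x,y) = x^2 + y^2 + xy
grad_x = 2x + 1y, grad_y = 2y + 1x
Step 1: grad = (5, 4), (3/2, 3/5)
Step 2: grad = (18/5, 27/10), (57/50, 33/100)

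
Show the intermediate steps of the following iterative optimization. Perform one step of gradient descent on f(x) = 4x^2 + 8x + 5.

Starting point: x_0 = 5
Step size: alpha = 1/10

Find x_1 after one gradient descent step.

f(x) = 4x^2 + 8x + 5
f'(x) = 8x + 8
f'(5) = 8*5 + (8) = 48
x_1 = x_0 - alpha * f'(x_0) = 5 - 1/10 * 48 = 1/5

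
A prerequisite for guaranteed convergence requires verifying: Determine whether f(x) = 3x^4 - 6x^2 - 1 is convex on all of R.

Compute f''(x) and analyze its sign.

f(x) = 3x^4 - 6x^2 - 1
f'(x) = 12x^3 + -12x
f''(x) = 36x^2 + -12
f''(0) = -12 < 0, so not convex near x = 0
Therefore, f is not globally convex on R.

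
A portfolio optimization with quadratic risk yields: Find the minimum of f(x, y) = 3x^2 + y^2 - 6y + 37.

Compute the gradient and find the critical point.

f(x,y) = 3x^2 + y^2 - 6y + 37
df/dx = 6x + (0) = 0  =>  x = 0
df/dy = 2y + (-6) = 0  =>  y = 3
f(0, 3) = 3*(0)^2 + 1*(3)^2 + -6*(3) + 37 = 28
Hessian is diagonal with entries 6, 2 > 0, so this is a minimum.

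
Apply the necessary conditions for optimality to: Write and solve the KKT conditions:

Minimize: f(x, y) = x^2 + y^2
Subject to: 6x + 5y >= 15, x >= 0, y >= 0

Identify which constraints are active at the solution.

KKT conditions for min x^2 + y^2 s.t. 6x + 5y >= 15, x >= 0, y >= 0:
Stationarity: 2x = mu*6 + mu_x, 2y = mu*5 + mu_y, with mu, mu_x, mu_y >= 0
Complementary slackness: mu*(6x + 5y - 15) = 0, mu_x*x = 0, mu_y*y = 0
(0, 0) is infeasible (6*0 + 5*0 < 15), so if mu = 0 stationarity would force x = mu_x/2 >= 0, y = mu_y/2 >= 0 with mu_x*x = mu_y*y = 0, i.e. x = y = 0: contradiction. Hence mu > 0 and 6x + 5y = 15 is active.
Try x > 0, y > 0 (so mu_x = mu_y = 0): x = 6*mu/2, y = 5*mu/2
Substitute: 6*(6*mu/2) + 5*(5*mu/2) = 15
  mu*61/2 = 15 => mu = 30/61
x* = 90/61 > 0, y* = 75/61 > 0, consistent with mu_x = mu_y = 0.
f is convex and the constraints are linear, so this KKT point is the global minimum.
f* = 225/61
Active constraints: 6x + 5y >= 15 (holds with equality, mu = 30/61 > 0); x >= 0 and y >= 0 are inactive (mu_x = mu_y = 0).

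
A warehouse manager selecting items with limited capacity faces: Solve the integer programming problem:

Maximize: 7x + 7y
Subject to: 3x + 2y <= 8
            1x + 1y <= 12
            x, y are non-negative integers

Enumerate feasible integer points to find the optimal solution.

Constraint 1: 3x + 2y <= 8
Constraint 2: 1x + 1y <= 12
Feasible x range (need y >= 0): 0 <= x <= min(8/3, 12/1) => x in {0, ..., 2}.
Enumerate feasible integer points row by row (the coefficient of y is 7 > 0, so for each x the largest feasible y gives the best value):
  x = 0: y <= min((8 - 3*0)/2, (12 - 1*0)/1) => y in {0, ..., 4}; best 7*0 + 7*4 = 28
  x = 1: y <= min((8 - 3*1)/2, (12 - 1*1)/1) => y in {0, ..., 2}; best 7*1 + 7*2 = 21
  x = 2: y <= min((8 - 3*2)/2, (12 - 1*2)/1) => y in {0, ..., 1}; best 7*2 + 7*1 = 21
The maximum 7x + 7y = 28 is achieved at x = 0, y = 4.
Check: 3*0 + 2*4 = 8 <= 8 and 1*0 + 1*4 = 4 <= 12.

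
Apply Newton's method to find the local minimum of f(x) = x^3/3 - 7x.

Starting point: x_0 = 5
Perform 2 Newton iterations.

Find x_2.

f(x) = x^3/3 - 7x
f'(x) = x^2 - 7, f''(x) = 2x
Newton update: x_{n+1} = x_n - (x_n^2 - 7)/(2*x_n)
Step 1: x_0 = 5, f'=18, f''=10, x_1 = 16/5
Step 2: x_1 = 16/5, f'=81/25, f''=32/5, x_2 = 431/160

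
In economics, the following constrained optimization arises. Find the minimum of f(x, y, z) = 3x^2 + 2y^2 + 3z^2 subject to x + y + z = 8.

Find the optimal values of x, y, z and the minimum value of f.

Using Lagrange multipliers on f = 3x^2 + 2y^2 + 3z^2 with constraint x + y + z = 8:
Conditions: 2*3*x = lambda, 2*2*y = lambda, 2*3*z = lambda
So x = lambda/6, y = lambda/4, z = lambda/6
Substituting into constraint: lambda * (7/12) = 8
lambda = 96/7
x = 16/7, y = 24/7, z = 16/7
Minimum value = 384/7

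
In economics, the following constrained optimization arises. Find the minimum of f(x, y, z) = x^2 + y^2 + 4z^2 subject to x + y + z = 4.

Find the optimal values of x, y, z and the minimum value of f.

Using Lagrange multipliers on f = x^2 + y^2 + 4z^2 with constraint x + y + z = 4:
Conditions: 2*1*x = lambda, 2*1*y = lambda, 2*4*z = lambda
So x = lambda/2, y = lambda/2, z = lambda/8
Substituting into constraint: lambda * (9/8) = 4
lambda = 32/9
x = 16/9, y = 16/9, z = 4/9
Minimum value = 64/9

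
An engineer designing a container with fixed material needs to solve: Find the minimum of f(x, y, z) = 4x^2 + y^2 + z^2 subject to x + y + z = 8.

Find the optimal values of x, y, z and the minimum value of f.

Using Lagrange multipliers on f = 4x^2 + y^2 + z^2 with constraint x + y + z = 8:
Conditions: 2*4*x = lambda, 2*1*y = lambda, 2*1*z = lambda
So x = lambda/8, y = lambda/2, z = lambda/2
Substituting into constraint: lambda * (9/8) = 8
lambda = 64/9
x = 8/9, y = 32/9, z = 32/9
Minimum value = 256/9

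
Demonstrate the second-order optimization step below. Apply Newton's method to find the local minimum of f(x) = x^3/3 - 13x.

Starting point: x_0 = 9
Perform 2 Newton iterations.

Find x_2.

f(x) = x^3/3 - 13x
f'(x) = x^2 - 13, f''(x) = 2x
Newton update: x_{n+1} = x_n - (x_n^2 - 13)/(2*x_n)
Step 1: x_0 = 9, f'=68, f''=18, x_1 = 47/9
Step 2: x_1 = 47/9, f'=1156/81, f''=94/9, x_2 = 1631/423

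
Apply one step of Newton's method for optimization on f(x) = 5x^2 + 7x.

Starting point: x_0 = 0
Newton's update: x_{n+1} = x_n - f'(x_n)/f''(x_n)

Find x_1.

f(x) = 5x^2 + 7x
f'(x) = 10x + (7), f''(x) = 10
Newton step: x_1 = x_0 - f'(x_0)/f''(x_0)
f'(0) = 7
x_1 = 0 - 7/10 = -7/10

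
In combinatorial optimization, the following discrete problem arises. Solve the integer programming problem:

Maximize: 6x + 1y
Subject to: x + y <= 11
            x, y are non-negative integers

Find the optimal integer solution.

Objective: 6x + 1y, constraint: x + y <= 11
Coefficient of x is 6 >= coefficient of y is 1, so allocate the entire budget to x.
Optimal: x = 11, y = 0, value = 66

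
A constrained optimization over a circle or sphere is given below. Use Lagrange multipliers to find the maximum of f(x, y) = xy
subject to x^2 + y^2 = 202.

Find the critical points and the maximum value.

Lagrange conditions: y = 2*lambda*x and x = 2*lambda*y
If x = 0 then y = 0, violating the constraint, so x, y != 0.
Dividing: y/x = x/y => x^2 = y^2 => y = x or y = -x
Constraint: 2x^2 = 202 => x^2 = 101 => x = +/-sqrt(101)
Critical points: (sqrt(101), sqrt(101)), (-sqrt(101), -sqrt(101)), (sqrt(101), -sqrt(101)), (-sqrt(101), sqrt(101))
  y = x:  xy = x^2 = 101  at (sqrt(101), sqrt(101)) and (-sqrt(101), -sqrt(101))
  y = -x: xy = -x^2 = -101 at (sqrt(101), -sqrt(101)) and (-sqrt(101), sqrt(101))
Maximum xy = 101 at (sqrt(101), sqrt(101)) and (-sqrt(101), -sqrt(101))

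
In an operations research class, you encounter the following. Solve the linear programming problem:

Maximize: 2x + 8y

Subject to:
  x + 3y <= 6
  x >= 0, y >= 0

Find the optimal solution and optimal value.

The feasible region has vertices at [(0, 0), (6, 0), (0, 2)].
Checking objective 2x + 8y at each vertex:
  (0, 0): 2*0 + 8*0 = 0
  (6, 0): 2*6 + 8*0 = 12
  (0, 2): 2*0 + 8*2 = 16
Maximum is 16 at (0, 2).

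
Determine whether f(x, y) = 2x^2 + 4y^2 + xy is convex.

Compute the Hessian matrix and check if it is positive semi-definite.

f(x,y) = 2x^2 + 4y^2 + xy
Hessian H = [[4, 1], [1, 8]]
trace(H) = 12, det(H) = 31
Eigenvalues: (12 +/- sqrt(20)) / 2 = 8.236, 3.764
Since both eigenvalues > 0, f is convex.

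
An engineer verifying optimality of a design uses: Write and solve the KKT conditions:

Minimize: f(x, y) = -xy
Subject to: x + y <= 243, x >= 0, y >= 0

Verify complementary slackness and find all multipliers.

Problem: min -xy s.t. x + y <= 243 (multiplier lambda), x >= 0 (mu_x), y >= 0 (mu_y)
KKT stationarity: -y + lambda - mu_x = 0, -x + lambda - mu_y = 0, with lambda, mu_x, mu_y >= 0
Complementary slackness: lambda*(x + y - 243) = 0, mu_x*x = 0, mu_y*y = 0
If lambda = 0: y = -mu_x <= 0 and x = -mu_y <= 0 force x = y = 0 with f = 0; but x = y = 243/2 is feasible with f = -59049/4 < 0, so this is not the minimum. Hence lambda > 0 and x + y = 243.
Try x > 0, y > 0 (so mu_x = mu_y = 0): y = lambda, x = lambda => x = y = lambda
x + y = 243 => 2*lambda = 243 => lambda = 243/2
x* = y* = 243/2 > 0, consistent with mu_x = mu_y = 0.
(Any feasible point with x = 0 or y = 0 has f = 0 > -59049/4, so the minimum is not on those boundaries.)
min(-xy) = -59049/4 (i.e. max xy = 59049/4)
Multipliers: lambda = 243/2, mu_x = 0, mu_y = 0
Complementary slackness: lambda*(x + y - 243) = 243/2*(243/2 + 243/2 - 243) = 0, mu_x*x = 0*243/2 = 0, mu_y*y = 0*243/2 = 0. Satisfied.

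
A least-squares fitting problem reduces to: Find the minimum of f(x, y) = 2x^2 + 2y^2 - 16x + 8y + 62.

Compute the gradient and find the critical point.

f(x,y) = 2x^2 + 2y^2 - 16x + 8y + 62
df/dx = 4x + (-16) = 0  =>  x = 4
df/dy = 4y + (8) = 0  =>  y = -2
f(4, -2) = 2*(4)^2 + 2*(-2)^2 + -16*(4) + 8*(-2) + 62 = 22
Hessian is diagonal with entries 4, 4 > 0, so this is a minimum.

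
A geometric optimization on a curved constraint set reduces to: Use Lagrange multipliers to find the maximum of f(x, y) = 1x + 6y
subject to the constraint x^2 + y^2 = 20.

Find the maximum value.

Set up Lagrange conditions: grad f = lambda * grad g
  1 = 2*lambda*x
  6 = 2*lambda*y
From these: x/y = 1/6, so x = 1t, y = 6t for some t.
Substitute into constraint: (1t)^2 + (6t)^2 = 20
  t^2 * 37 = 20
  t = sqrt(20/37)
Maximum = 1*x + 6*y = (1^2 + 6^2)*t = 37 * sqrt(20/37) = sqrt(740)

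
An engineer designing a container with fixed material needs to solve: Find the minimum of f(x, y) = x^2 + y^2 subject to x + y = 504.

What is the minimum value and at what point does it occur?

Substitute y = 504 - x into f(x,y) = x^2 + y^2:
g(x) = x^2 + (504 - x)^2 = 2x^2 - 1008x + 254016
g'(x) = 4x - 1008 = 0  =>  x = 252
y = 504 - 252 = 252
Minimum value = 252^2 + 252^2 = 127008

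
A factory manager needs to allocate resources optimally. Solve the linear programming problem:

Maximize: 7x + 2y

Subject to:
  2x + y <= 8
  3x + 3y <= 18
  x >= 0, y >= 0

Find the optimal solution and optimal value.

Feasible vertices: (0, 0), (0, 6), (2, 4), (4, 0)
Objective 7x + 2y at each:
  (0, 0): 0
  (0, 6): 12
  (2, 4): 22
  (4, 0): 28
Maximum is 28 at (4, 0).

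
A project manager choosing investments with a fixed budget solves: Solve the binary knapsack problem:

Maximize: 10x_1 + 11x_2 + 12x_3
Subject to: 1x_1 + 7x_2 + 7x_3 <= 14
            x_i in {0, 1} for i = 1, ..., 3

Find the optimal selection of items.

Items: item 1 (v=10, w=1), item 2 (v=11, w=7), item 3 (v=12, w=7)
Capacity: 14
Checking all 8 subsets (w = total weight, v = total value):
  {}: w = 0, v = 0
  {1}: w = 1, v = 10
  {2}: w = 7, v = 11
  {3}: w = 7, v = 12
  {1, 2}: w = 8, v = 21
  {1, 3}: w = 8, v = 22
  {2, 3}: w = 14, v = 23
  {1, 2, 3}: w = 15 > 14, infeasible
Best feasible subset: items [2, 3]
Total weight: 14 <= 14, total value: 23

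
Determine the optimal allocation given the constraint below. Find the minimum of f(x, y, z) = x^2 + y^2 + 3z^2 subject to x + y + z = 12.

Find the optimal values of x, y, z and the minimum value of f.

Using Lagrange multipliers on f = x^2 + y^2 + 3z^2 with constraint x + y + z = 12:
Conditions: 2*1*x = lambda, 2*1*y = lambda, 2*3*z = lambda
So x = lambda/2, y = lambda/2, z = lambda/6
Substituting into constraint: lambda * (7/6) = 12
lambda = 72/7
x = 36/7, y = 36/7, z = 12/7
Minimum value = 432/7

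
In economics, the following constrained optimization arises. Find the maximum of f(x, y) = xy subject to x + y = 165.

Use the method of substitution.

Substitute y = 165 - x into f(x,y) = xy:
g(x) = x(165 - x) = 165x - x^2
g'(x) = 165 - 2x = 0  =>  x = 165/2
y = 165 - 165/2 = 165/2
Maximum value = (165/2) * (165/2) = 27225/4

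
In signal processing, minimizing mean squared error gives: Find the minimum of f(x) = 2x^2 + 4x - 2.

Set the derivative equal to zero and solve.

f(x) = 2x^2 + 4x - 2
f'(x) = 4x + (4) = 0
x = -4/4 = -1
f(-1) = -4
Since f''(x) = 4 > 0, this is a minimum.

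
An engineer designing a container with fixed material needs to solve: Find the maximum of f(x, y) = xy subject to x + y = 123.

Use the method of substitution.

Substitute y = 123 - x into f(x,y) = xy:
g(x) = x(123 - x) = 123x - x^2
g'(x) = 123 - 2x = 0  =>  x = 123/2
y = 123 - 123/2 = 123/2
Maximum value = (123/2) * (123/2) = 15129/4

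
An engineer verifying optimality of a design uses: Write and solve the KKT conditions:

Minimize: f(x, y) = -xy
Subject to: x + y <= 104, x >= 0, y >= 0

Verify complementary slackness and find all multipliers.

Problem: min -xy s.t. x + y <= 104 (multiplier lambda), x >= 0 (mu_x), y >= 0 (mu_y)
KKT stationarity: -y + lambda - mu_x = 0, -x + lambda - mu_y = 0, with lambda, mu_x, mu_y >= 0
Complementary slackness: lambda*(x + y - 104) = 0, mu_x*x = 0, mu_y*y = 0
If lambda = 0: y = -mu_x <= 0 and x = -mu_y <= 0 force x = y = 0 with f = 0; but x = y = 52 is feasible with f = -2704 < 0, so this is not the minimum. Hence lambda > 0 and x + y = 104.
Try x > 0, y > 0 (so mu_x = mu_y = 0): y = lambda, x = lambda => x = y = lambda
x + y = 104 => 2*lambda = 104 => lambda = 52
x* = y* = 52 > 0, consistent with mu_x = mu_y = 0.
(Any feasible point with x = 0 or y = 0 has f = 0 > -2704, so the minimum is not on those boundaries.)
min(-xy) = -2704 (i.e. max xy = 2704)
Multipliers: lambda = 52, mu_x = 0, mu_y = 0
Complementary slackness: lambda*(x + y - 104) = 52*(52 + 52 - 104) = 0, mu_x*x = 0*52 = 0, mu_y*y = 0*52 = 0. Satisfied.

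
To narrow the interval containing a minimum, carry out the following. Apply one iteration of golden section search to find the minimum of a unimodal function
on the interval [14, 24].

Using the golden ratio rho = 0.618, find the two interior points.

Golden section search on [14, 24].
Golden ratio rho = 0.618 (approx).
Interior points:
  x_1 = 14 + (1-0.618)*10 = 17.8200
  x_2 = 14 + 0.618*10 = 20.1800
Compare f(x_1) and f(x_2) to determine which subinterval to keep.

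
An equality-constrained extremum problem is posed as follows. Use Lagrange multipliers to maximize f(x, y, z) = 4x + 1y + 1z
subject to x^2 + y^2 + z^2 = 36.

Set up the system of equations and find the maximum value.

Lagrange conditions: 4 = 2*lambda*x, 1 = 2*lambda*y, 1 = 2*lambda*z
So x:4 = y:1 = z:1, i.e. x = 4t, y = 1t, z = 1t
Constraint: t^2*(4^2 + 1^2 + 1^2) = 36
  t^2 * 18 = 36  =>  t = sqrt(2)
Maximum = 4*4t + 1*1t + 1*1t = 18*sqrt(2) = sqrt(648)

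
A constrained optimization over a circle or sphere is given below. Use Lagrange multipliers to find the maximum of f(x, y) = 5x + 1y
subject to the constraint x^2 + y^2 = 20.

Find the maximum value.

Set up Lagrange conditions: grad f = lambda * grad g
  5 = 2*lambda*x
  1 = 2*lambda*y
From these: x/y = 5/1, so x = 5t, y = 1t for some t.
Substitute into constraint: (5t)^2 + (1t)^2 = 20
  t^2 * 26 = 20
  t = sqrt(20/26)
Maximum = 5*x + 1*y = (5^2 + 1^2)*t = 26 * sqrt(20/26) = sqrt(520)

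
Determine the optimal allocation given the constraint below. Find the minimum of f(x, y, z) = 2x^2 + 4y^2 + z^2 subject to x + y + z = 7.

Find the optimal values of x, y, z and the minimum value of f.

Using Lagrange multipliers on f = 2x^2 + 4y^2 + z^2 with constraint x + y + z = 7:
Conditions: 2*2*x = lambda, 2*4*y = lambda, 2*1*z = lambda
So x = lambda/4, y = lambda/8, z = lambda/2
Substituting into constraint: lambda * (7/8) = 7
lambda = 8
x = 2, y = 1, z = 4
Minimum value = 28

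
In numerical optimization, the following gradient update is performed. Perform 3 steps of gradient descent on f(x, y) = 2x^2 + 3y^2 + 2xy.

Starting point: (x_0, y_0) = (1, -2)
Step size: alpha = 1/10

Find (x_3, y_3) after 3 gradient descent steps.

f(x,y) = 2x^2 + 3y^2 + 2xy
grad_x = 4x + 2y, grad_y = 6y + 2x
Step 1: grad = (0, -10), (1, -1)
Step 2: grad = (2, -4), (4/5, -3/5)
Step 3: grad = (2, -2), (3/5, -2/5)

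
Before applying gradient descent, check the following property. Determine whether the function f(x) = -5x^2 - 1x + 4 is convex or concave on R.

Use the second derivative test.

f(x) = -5x^2 - 1x + 4
f'(x) = -10x - 1
f''(x) = -10
Since f''(x) = -10 < 0 for all x, f is concave on R.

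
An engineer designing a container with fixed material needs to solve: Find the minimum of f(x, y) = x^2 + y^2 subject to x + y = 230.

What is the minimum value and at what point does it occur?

Substitute y = 230 - x into f(x,y) = x^2 + y^2:
g(x) = x^2 + (230 - x)^2 = 2x^2 - 460x + 52900
g'(x) = 4x - 460 = 0  =>  x = 115
y = 230 - 115 = 115
Minimum value = 115^2 + 115^2 = 26450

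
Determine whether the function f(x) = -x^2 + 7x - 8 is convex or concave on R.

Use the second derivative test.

f(x) = -x^2 + 7x - 8
f'(x) = -2x + 7
f''(x) = -2
Since f''(x) = -2 < 0 for all x, f is concave on R.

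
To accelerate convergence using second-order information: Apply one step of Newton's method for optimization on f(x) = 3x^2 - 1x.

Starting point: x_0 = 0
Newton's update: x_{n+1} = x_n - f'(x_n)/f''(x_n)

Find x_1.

f(x) = 3x^2 - 1x
f'(x) = 6x + (-1), f''(x) = 6
Newton step: x_1 = x_0 - f'(x_0)/f''(x_0)
f'(0) = -1
x_1 = 0 - -1/6 = 1/6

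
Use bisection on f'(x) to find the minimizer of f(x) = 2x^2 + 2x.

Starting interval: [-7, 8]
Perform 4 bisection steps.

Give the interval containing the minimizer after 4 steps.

Finding critical point of f(x) = 2x^2 + 2x using bisection on f'(x) = 4x + 2.
f'(x) = 0 when x = -1/2.
Starting interval: [-7, 8]
Step 1: mid = 1/2, f'(mid) = 4, new interval = [-7, 1/2]
Step 2: mid = -13/4, f'(mid) = -11, new interval = [-13/4, 1/2]
Step 3: mid = -11/8, f'(mid) = -7/2, new interval = [-11/8, 1/2]
Step 4: mid = -7/16, f'(mid) = 1/4, new interval = [-11/8, -7/16]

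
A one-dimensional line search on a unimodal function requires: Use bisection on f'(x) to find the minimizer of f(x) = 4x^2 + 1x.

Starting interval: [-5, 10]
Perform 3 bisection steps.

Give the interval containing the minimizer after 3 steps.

Finding critical point of f(x) = 4x^2 + 1x using bisection on f'(x) = 8x + 1.
f'(x) = 0 when x = -1/8.
Starting interval: [-5, 10]
Step 1: mid = 5/2, f'(mid) = 21, new interval = [-5, 5/2]
Step 2: mid = -5/4, f'(mid) = -9, new interval = [-5/4, 5/2]
Step 3: mid = 5/8, f'(mid) = 6, new interval = [-5/4, 5/8]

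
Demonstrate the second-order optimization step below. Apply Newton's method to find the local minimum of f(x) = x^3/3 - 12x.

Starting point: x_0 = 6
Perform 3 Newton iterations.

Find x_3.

f(x) = x^3/3 - 12x
f'(x) = x^2 - 12, f''(x) = 2x
Newton update: x_{n+1} = x_n - (x_n^2 - 12)/(2*x_n)
Step 1: x_0 = 6, f'=24, f''=12, x_1 = 4
Step 2: x_1 = 4, f'=4, f''=8, x_2 = 7/2
Step 3: x_2 = 7/2, f'=1/4, f''=7, x_3 = 97/28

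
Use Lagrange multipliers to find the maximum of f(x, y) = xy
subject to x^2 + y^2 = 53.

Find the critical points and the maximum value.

Lagrange conditions: y = 2*lambda*x and x = 2*lambda*y
If x = 0 then y = 0, violating the constraint, so x, y != 0.
Dividing: y/x = x/y => x^2 = y^2 => y = x or y = -x
Constraint: 2x^2 = 53 => x^2 = 53/2 => x = +/-sqrt(53/2)
Critical points: (sqrt(53/2), sqrt(53/2)), (-sqrt(53/2), -sqrt(53/2)), (sqrt(53/2), -sqrt(53/2)), (-sqrt(53/2), sqrt(53/2))
  y = x:  xy = x^2 = 53/2  at (sqrt(53/2), sqrt(53/2)) and (-sqrt(53/2), -sqrt(53/2))
  y = -x: xy = -x^2 = -53/2 at (sqrt(53/2), -sqrt(53/2)) and (-sqrt(53/2), sqrt(53/2))
Maximum xy = 53/2 at (sqrt(53/2), sqrt(53/2)) and (-sqrt(53/2), -sqrt(53/2))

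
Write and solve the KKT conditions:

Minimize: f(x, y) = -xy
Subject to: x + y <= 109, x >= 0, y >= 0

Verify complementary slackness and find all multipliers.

Problem: min -xy s.t. x + y <= 109 (multiplier lambda), x >= 0 (mu_x), y >= 0 (mu_y)
KKT stationarity: -y + lambda - mu_x = 0, -x + lambda - mu_y = 0, with lambda, mu_x, mu_y >= 0
Complementary slackness: lambda*(x + y - 109) = 0, mu_x*x = 0, mu_y*y = 0
If lambda = 0: y = -mu_x <= 0 and x = -mu_y <= 0 force x = y = 0 with f = 0; but x = y = 109/2 is feasible with f = -11881/4 < 0, so this is not the minimum. Hence lambda > 0 and x + y = 109.
Try x > 0, y > 0 (so mu_x = mu_y = 0): y = lambda, x = lambda => x = y = lambda
x + y = 109 => 2*lambda = 109 => lambda = 109/2
x* = y* = 109/2 > 0, consistent with mu_x = mu_y = 0.
(Any feasible point with x = 0 or y = 0 has f = 0 > -11881/4, so the minimum is not on those boundaries.)
min(-xy) = -11881/4 (i.e. max xy = 11881/4)
Multipliers: lambda = 109/2, mu_x = 0, mu_y = 0
Complementary slackness: lambda*(x + y - 109) = 109/2*(109/2 + 109/2 - 109) = 0, mu_x*x = 0*109/2 = 0, mu_y*y = 0*109/2 = 0. Satisfied.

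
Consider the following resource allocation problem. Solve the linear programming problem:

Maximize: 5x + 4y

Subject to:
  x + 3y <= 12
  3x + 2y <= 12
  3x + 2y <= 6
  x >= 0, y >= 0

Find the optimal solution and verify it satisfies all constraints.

Feasible vertices: (0, 0), (0, 3), (2, 0)
Objective 5x + 4y at each vertex:
  (0, 0): 0
  (0, 3): 12
  (2, 0): 10
Maximum is 12 at (0, 3).
Verify constraints at (x, y) = (0, 3):
  1*0 + 3*3 = 9 <= 12
  3*0 + 2*3 = 6 <= 12
  3*0 + 2*3 = 6 <= 6 (active)
  x = 0 >= 0, y = 3 >= 0. All constraints satisfied.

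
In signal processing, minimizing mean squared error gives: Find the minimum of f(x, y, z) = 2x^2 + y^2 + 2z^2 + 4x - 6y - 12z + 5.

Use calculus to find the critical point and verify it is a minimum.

f(x,y,z) = 2x^2 + y^2 + 2z^2 + 4x - 6y - 12z + 5
df/dx = 4x + (4) = 0 => x = -1
df/dy = 2y + (-6) = 0 => y = 3
df/dz = 4z + (-12) = 0 => z = 3
f(-1,3,3) = 2*(-1)^2 + 1*(3)^2 + 2*(3)^2 + 4*(-1) + -6*(3) + -12*(3) + 5 = -24
Hessian is diagonal with entries 4, 2, 4 > 0, confirmed minimum.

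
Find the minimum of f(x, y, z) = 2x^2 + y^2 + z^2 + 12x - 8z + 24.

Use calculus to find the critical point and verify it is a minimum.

f(x,y,z) = 2x^2 + y^2 + z^2 + 12x - 8z + 24
df/dx = 4x + (12) = 0 => x = -3
df/dy = 2y + (0) = 0 => y = 0
df/dz = 2z + (-8) = 0 => z = 4
f(-3,0,4) = 2*(-3)^2 + 1*(0)^2 + 1*(4)^2 + 12*(-3) + -8*(4) + 24 = -10
Hessian is diagonal with entries 4, 2, 2 > 0, confirmed minimum.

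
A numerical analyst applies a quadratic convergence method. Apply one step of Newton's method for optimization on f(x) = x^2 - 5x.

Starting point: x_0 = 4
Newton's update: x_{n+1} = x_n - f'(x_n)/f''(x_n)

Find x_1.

f(x) = x^2 - 5x
f'(x) = 2x + (-5), f''(x) = 2
Newton step: x_1 = x_0 - f'(x_0)/f''(x_0)
f'(4) = 3
x_1 = 4 - 3/2 = 5/2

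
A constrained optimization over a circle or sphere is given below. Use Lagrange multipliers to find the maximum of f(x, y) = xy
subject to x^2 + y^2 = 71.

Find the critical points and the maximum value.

Lagrange conditions: y = 2*lambda*x and x = 2*lambda*y
If x = 0 then y = 0, violating the constraint, so x, y != 0.
Dividing: y/x = x/y => x^2 = y^2 => y = x or y = -x
Constraint: 2x^2 = 71 => x^2 = 71/2 => x = +/-sqrt(71/2)
Critical points: (sqrt(71/2), sqrt(71/2)), (-sqrt(71/2), -sqrt(71/2)), (sqrt(71/2), -sqrt(71/2)), (-sqrt(71/2), sqrt(71/2))
  y = x:  xy = x^2 = 71/2  at (sqrt(71/2), sqrt(71/2)) and (-sqrt(71/2), -sqrt(71/2))
  y = -x: xy = -x^2 = -71/2 at (sqrt(71/2), -sqrt(71/2)) and (-sqrt(71/2), sqrt(71/2))
Maximum xy = 71/2 at (sqrt(71/2), sqrt(71/2)) and (-sqrt(71/2), -sqrt(71/2))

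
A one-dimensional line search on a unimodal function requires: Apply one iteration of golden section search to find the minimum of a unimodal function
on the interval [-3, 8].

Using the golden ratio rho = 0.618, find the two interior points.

Golden section search on [-3, 8].
Golden ratio rho = 0.618 (approx).
Interior points:
  x_1 = -3 + (1-0.618)*11 = 1.2020
  x_2 = -3 + 0.618*11 = 3.7980
Compare f(x_1) and f(x_2) to determine which subinterval to keep.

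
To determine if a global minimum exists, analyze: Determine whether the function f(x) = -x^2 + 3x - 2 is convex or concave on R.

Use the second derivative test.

f(x) = -x^2 + 3x - 2
f'(x) = -2x + 3
f''(x) = -2
Since f''(x) = -2 < 0 for all x, f is concave on R.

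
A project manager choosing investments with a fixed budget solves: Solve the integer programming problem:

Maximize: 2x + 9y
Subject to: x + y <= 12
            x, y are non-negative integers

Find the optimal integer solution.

Objective: 2x + 9y, constraint: x + y <= 12
Coefficient of y is 9 > coefficient of x is 2, so allocate the entire budget to y.
Optimal: x = 0, y = 12, value = 108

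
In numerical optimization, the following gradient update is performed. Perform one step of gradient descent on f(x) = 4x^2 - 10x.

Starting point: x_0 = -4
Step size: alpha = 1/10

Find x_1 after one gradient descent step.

f(x) = 4x^2 - 10x
f'(x) = 8x - 10
f'(-4) = 8*-4 + (-10) = -42
x_1 = x_0 - alpha * f'(x_0) = -4 - 1/10 * -42 = 1/5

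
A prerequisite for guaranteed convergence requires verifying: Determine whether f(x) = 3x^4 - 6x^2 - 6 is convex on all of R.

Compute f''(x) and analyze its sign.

f(x) = 3x^4 - 6x^2 - 6
f'(x) = 12x^3 + -12x
f''(x) = 36x^2 + -12
f''(0) = -12 < 0, so not convex near x = 0
Therefore, f is not globally convex on R.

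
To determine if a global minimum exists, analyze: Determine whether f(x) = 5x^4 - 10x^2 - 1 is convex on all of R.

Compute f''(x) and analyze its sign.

f(x) = 5x^4 - 10x^2 - 1
f'(x) = 20x^3 + -20x
f''(x) = 60x^2 + -20
f''(0) = -20 < 0, so not convex near x = 0
Therefore, f is not globally convex on R.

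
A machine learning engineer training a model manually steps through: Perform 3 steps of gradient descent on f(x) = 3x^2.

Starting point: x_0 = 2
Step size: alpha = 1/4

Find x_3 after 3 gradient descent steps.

f(x) = 3x^2, f'(x) = 6x + (0)
Step 1: f'(2) = 12, x_1 = 2 - 1/4 * 12 = -1
Step 2: f'(-1) = -6, x_2 = -1 - 1/4 * -6 = 1/2
Step 3: f'(1/2) = 3, x_3 = 1/2 - 1/4 * 3 = -1/4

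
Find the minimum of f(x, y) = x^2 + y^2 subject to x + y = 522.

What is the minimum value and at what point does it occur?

Substitute y = 522 - x into f(x,y) = x^2 + y^2:
g(x) = x^2 + (522 - x)^2 = 2x^2 - 1044x + 272484
g'(x) = 4x - 1044 = 0  =>  x = 261
y = 522 - 261 = 261
Minimum value = 261^2 + 261^2 = 136242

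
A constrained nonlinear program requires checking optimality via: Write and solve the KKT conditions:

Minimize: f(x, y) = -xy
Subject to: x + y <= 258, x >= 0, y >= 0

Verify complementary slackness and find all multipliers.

Problem: min -xy s.t. x + y <= 258 (multiplier lambda), x >= 0 (mu_x), y >= 0 (mu_y)
KKT stationarity: -y + lambda - mu_x = 0, -x + lambda - mu_y = 0, with lambda, mu_x, mu_y >= 0
Complementary slackness: lambda*(x + y - 258) = 0, mu_x*x = 0, mu_y*y = 0
If lambda = 0: y = -mu_x <= 0 and x = -mu_y <= 0 force x = y = 0 with f = 0; but x = y = 129 is feasible with f = -16641 < 0, so this is not the minimum. Hence lambda > 0 and x + y = 258.
Try x > 0, y > 0 (so mu_x = mu_y = 0): y = lambda, x = lambda => x = y = lambda
x + y = 258 => 2*lambda = 258 => lambda = 129
x* = y* = 129 > 0, consistent with mu_x = mu_y = 0.
(Any feasible point with x = 0 or y = 0 has f = 0 > -16641, so the minimum is not on those boundaries.)
min(-xy) = -16641 (i.e. max xy = 16641)
Multipliers: lambda = 129, mu_x = 0, mu_y = 0
Complementary slackness: lambda*(x + y - 258) = 129*(129 + 129 - 258) = 0, mu_x*x = 0*129 = 0, mu_y*y = 0*129 = 0. Satisfied.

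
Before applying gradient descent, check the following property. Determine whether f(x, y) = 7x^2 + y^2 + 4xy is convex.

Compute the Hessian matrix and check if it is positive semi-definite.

f(x,y) = 7x^2 + y^2 + 4xy
Hessian H = [[14, 4], [4, 2]]
trace(H) = 16, det(H) = 12
Eigenvalues: (16 +/- sqrt(208)) / 2 = 15.21, 0.7889
Since both eigenvalues > 0, f is convex.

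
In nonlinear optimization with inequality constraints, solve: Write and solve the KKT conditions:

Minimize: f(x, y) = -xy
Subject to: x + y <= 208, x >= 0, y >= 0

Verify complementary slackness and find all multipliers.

Problem: min -xy s.t. x + y <= 208 (multiplier lambda), x >= 0 (mu_x), y >= 0 (mu_y)
KKT stationarity: -y + lambda - mu_x = 0, -x + lambda - mu_y = 0, with lambda, mu_x, mu_y >= 0
Complementary slackness: lambda*(x + y - 208) = 0, mu_x*x = 0, mu_y*y = 0
If lambda = 0: y = -mu_x <= 0 and x = -mu_y <= 0 force x = y = 0 with f = 0; but x = y = 104 is feasible with f = -10816 < 0, so this is not the minimum. Hence lambda > 0 and x + y = 208.
Try x > 0, y > 0 (so mu_x = mu_y = 0): y = lambda, x = lambda => x = y = lambda
x + y = 208 => 2*lambda = 208 => lambda = 104
x* = y* = 104 > 0, consistent with mu_x = mu_y = 0.
(Any feasible point with x = 0 or y = 0 has f = 0 > -10816, so the minimum is not on those boundaries.)
min(-xy) = -10816 (i.e. max xy = 10816)
Multipliers: lambda = 104, mu_x = 0, mu_y = 0
Complementary slackness: lambda*(x + y - 208) = 104*(104 + 104 - 208) = 0, mu_x*x = 0*104 = 0, mu_y*y = 0*104 = 0. Satisfied.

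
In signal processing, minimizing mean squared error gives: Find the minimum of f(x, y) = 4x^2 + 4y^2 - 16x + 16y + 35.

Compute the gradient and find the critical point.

f(x,y) = 4x^2 + 4y^2 - 16x + 16y + 35
df/dx = 8x + (-16) = 0  =>  x = 2
df/dy = 8y + (16) = 0  =>  y = -2
f(2, -2) = 4*(2)^2 + 4*(-2)^2 + -16*(2) + 16*(-2) + 35 = 3
Hessian is diagonal with entries 8, 8 > 0, so this is a minimum.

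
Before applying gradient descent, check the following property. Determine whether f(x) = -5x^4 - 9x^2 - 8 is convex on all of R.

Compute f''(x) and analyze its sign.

f(x) = -5x^4 - 9x^2 - 8
f'(x) = -20x^3 + -18x
f''(x) = -60x^2 + -18
f''(x) = -60x^2 + -18 <= -18 < 0 for all x
Therefore, f is concave on R.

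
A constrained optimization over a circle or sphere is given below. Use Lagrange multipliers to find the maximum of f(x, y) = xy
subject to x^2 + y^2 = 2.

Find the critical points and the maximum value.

Lagrange conditions: y = 2*lambda*x and x = 2*lambda*y
If x = 0 then y = 0, violating the constraint, so x, y != 0.
Dividing: y/x = x/y => x^2 = y^2 => y = x or y = -x
Constraint: 2x^2 = 2 => x^2 = 1 => x = +/-1
Critical points: (1, 1), (-1, -1), (1, -1), (-1, 1)
  y = x:  xy = x^2 = 1  at (1, 1) and (-1, -1)
  y = -x: xy = -x^2 = -1 at (1, -1) and (-1, 1)
Maximum xy = 1 at (1, 1) and (-1, -1)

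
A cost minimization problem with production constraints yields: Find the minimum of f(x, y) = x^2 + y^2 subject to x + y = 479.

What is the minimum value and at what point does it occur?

Substitute y = 479 - x into f(x,y) = x^2 + y^2:
g(x) = x^2 + (479 - x)^2 = 2x^2 - 958x + 229441
g'(x) = 4x - 958 = 0  =>  x = 479/2
y = 479 - 479/2 = 479/2
Minimum value = (479/2)^2 + (479/2)^2 = 229441/2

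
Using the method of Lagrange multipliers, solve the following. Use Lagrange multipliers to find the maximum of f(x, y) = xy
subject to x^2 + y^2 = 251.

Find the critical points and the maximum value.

Lagrange conditions: y = 2*lambda*x and x = 2*lambda*y
If x = 0 then y = 0, violating the constraint, so x, y != 0.
Dividing: y/x = x/y => x^2 = y^2 => y = x or y = -x
Constraint: 2x^2 = 251 => x^2 = 251/2 => x = +/-sqrt(251/2)
Critical points: (sqrt(251/2), sqrt(251/2)), (-sqrt(251/2), -sqrt(251/2)), (sqrt(251/2), -sqrt(251/2)), (-sqrt(251/2), sqrt(251/2))
  y = x:  xy = x^2 = 251/2  at (sqrt(251/2), sqrt(251/2)) and (-sqrt(251/2), -sqrt(251/2))
  y = -x: xy = -x^2 = -251/2 at (sqrt(251/2), -sqrt(251/2)) and (-sqrt(251/2), sqrt(251/2))
Maximum xy = 251/2 at (sqrt(251/2), sqrt(251/2)) and (-sqrt(251/2), -sqrt(251/2))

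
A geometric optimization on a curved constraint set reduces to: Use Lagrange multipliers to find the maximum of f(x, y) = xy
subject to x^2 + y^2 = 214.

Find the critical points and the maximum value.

Lagrange conditions: y = 2*lambda*x and x = 2*lambda*y
If x = 0 then y = 0, violating the constraint, so x, y != 0.
Dividing: y/x = x/y => x^2 = y^2 => y = x or y = -x
Constraint: 2x^2 = 214 => x^2 = 107 => x = +/-sqrt(107)
Critical points: (sqrt(107), sqrt(107)), (-sqrt(107), -sqrt(107)), (sqrt(107), -sqrt(107)), (-sqrt(107), sqrt(107))
  y = x:  xy = x^2 = 107  at (sqrt(107), sqrt(107)) and (-sqrt(107), -sqrt(107))
  y = -x: xy = -x^2 = -107 at (sqrt(107), -sqrt(107)) and (-sqrt(107), sqrt(107))
Maximum xy = 107 at (sqrt(107), sqrt(107)) and (-sqrt(107), -sqrt(107))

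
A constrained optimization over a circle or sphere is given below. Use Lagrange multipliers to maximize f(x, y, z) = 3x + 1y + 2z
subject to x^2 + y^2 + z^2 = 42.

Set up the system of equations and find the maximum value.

Lagrange conditions: 3 = 2*lambda*x, 1 = 2*lambda*y, 2 = 2*lambda*z
So x:3 = y:1 = z:2, i.e. x = 3t, y = 1t, z = 2t
Constraint: t^2*(3^2 + 1^2 + 2^2) = 42
  t^2 * 14 = 42  =>  t = sqrt(3)
Maximum = 3*3t + 1*1t + 2*2t = 14*sqrt(3) = sqrt(588)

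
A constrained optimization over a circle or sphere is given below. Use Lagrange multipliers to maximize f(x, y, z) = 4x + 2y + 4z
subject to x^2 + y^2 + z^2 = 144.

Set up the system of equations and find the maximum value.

Lagrange conditions: 4 = 2*lambda*x, 2 = 2*lambda*y, 4 = 2*lambda*z
So x:4 = y:2 = z:4, i.e. x = 4t, y = 2t, z = 4t
Constraint: t^2*(4^2 + 2^2 + 4^2) = 144
  t^2 * 36 = 144  =>  t = sqrt(4)
Maximum = 4*4t + 2*2t + 4*4t = 36*sqrt(4) = 72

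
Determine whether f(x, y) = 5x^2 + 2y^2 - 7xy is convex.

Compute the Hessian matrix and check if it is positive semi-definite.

f(x,y) = 5x^2 + 2y^2 - 7xy
Hessian H = [[10, -7], [-7, 4]]
trace(H) = 14, det(H) = -9
Eigenvalues: (14 +/- sqrt(232)) / 2 = 14.62, -0.6158
Since not both eigenvalues positive, f is neither convex nor concave.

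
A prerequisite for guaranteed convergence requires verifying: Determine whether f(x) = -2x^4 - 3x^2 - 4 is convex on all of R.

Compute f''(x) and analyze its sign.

f(x) = -2x^4 - 3x^2 - 4
f'(x) = -8x^3 + -6x
f''(x) = -24x^2 + -6
f''(x) = -24x^2 + -6 <= -6 < 0 for all x
Therefore, f is concave on R.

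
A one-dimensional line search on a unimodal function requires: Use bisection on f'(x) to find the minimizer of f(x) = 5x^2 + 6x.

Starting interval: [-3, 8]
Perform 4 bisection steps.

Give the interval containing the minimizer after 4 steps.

Finding critical point of f(x) = 5x^2 + 6x using bisection on f'(x) = 10x + 6.
f'(x) = 0 when x = -3/5.
Starting interval: [-3, 8]
Step 1: mid = 5/2, f'(mid) = 31, new interval = [-3, 5/2]
Step 2: mid = -1/4, f'(mid) = 7/2, new interval = [-3, -1/4]
Step 3: mid = -13/8, f'(mid) = -41/4, new interval = [-13/8, -1/4]
Step 4: mid = -15/16, f'(mid) = -27/8, new interval = [-15/16, -1/4]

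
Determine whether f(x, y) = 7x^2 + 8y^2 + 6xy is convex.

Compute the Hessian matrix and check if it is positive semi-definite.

f(x,y) = 7x^2 + 8y^2 + 6xy
Hessian H = [[14, 6], [6, 16]]
trace(H) = 30, det(H) = 188
Eigenvalues: (30 +/- sqrt(148)) / 2 = 21.08, 8.917
Since both eigenvalues > 0, f is convex.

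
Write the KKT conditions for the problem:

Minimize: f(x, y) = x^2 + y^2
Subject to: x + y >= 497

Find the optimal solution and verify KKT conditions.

KKT conditions for min x^2 + y^2 s.t. x + y >= 497:
Stationarity: 2x = mu, 2y = mu
So x = y = mu/2.
Complementary slackness: mu*(x + y - 497) = 0
Primal feasibility: x + y >= 497; dual feasibility: mu >= 0
If mu = 0 then x = y = 0, but 0 + 0 < 497 is infeasible, so the constraint is active.
Constraint active: x + y = 2*(mu/2) = 497 => mu = 497
x = y = 497/2, f = 247009/2
Verify: stationarity 2*(497/2) = 497 = mu; primal 497/2 + 497/2 = 497 >= 497; dual mu = 497 >= 0; complementary slackness 497*(497 - 497) = 0. All KKT conditions hold.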